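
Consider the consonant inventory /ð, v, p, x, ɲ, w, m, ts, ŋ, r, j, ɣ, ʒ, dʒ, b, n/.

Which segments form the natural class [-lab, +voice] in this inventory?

ð, ɲ, ŋ, r, j, ɣ, ʒ, dʒ, n

Among the inventory, the [-labial] segments are /ð, x, ɲ, ts, ŋ, r, j, ɣ, ʒ, dʒ, n/.
Among these, [+voice] leaves /ð, ɲ, ŋ, r, j, ɣ, ʒ, dʒ, n/.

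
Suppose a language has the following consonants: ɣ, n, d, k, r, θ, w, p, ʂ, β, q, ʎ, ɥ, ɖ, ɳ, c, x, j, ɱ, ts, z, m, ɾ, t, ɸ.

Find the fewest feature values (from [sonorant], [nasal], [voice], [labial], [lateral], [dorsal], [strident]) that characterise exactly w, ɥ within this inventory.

The class [+labial], [+dorsal] has exactly /w, ɥ/ as its extension in this inventory. No smaller conjunction from the listed features achieves this: [+dorsal] alone would also admit /ɣ, k, q, ʎ, …/; [+labial] alone would also admit /p, β, ɱ, m, …/; and checking the remaining single features turns up none with this extension.

[+labial, +dorsal]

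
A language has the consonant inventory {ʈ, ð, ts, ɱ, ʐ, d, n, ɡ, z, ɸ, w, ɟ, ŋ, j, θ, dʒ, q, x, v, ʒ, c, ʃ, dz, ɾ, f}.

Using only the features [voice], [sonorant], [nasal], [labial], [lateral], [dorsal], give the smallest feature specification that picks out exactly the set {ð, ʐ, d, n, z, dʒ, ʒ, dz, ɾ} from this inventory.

[+voice, -labial, -dorsal]

The class [+voice], [-labial], [-dorsal] has exactly /ð, ʐ, d, n, z, dʒ, ʒ, dz, ɾ/ as its extension in this inventory. No smaller conjunction from the listed features achieves this: [-labial, -dorsal] alone would also admit /ʈ, ts, θ, ʃ/; [+voice, -dorsal] alone would also admit /ɱ, v/; [+voice, -labial] alone would also admit /ɡ, ɟ, ŋ, j/; and checking the remaining two-feature bundles turns up none with this extension.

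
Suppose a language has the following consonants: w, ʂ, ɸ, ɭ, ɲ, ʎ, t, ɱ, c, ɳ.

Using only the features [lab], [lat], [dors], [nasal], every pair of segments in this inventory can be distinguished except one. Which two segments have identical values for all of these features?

t, ʂ

On the given features, /t/ and /ʂ/ have an identical profile: [−labial], [−lateral], [−dorsal], [−nasal]. No other two segments in the inventory coincide on all 4 features. (They do differ in [continuant], [strident] and [anterior], which are not among the given features.)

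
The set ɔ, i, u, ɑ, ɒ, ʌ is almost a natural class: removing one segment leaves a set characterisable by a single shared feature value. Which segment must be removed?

/ɒ, ɔ, ɑ, ʌ, u/ are all [+back], but /i/ (high front unrounded tense vowel) is [−back]. No other single segment can be removed to leave a set sharing one feature value that the removed segment lacks, so /i/ is the odd one out.

i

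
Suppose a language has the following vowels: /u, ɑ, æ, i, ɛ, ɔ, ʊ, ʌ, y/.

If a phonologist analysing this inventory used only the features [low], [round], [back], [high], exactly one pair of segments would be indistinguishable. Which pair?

ʊ, u

/ʊ/ (high back rounded lax vowel) and /u/ (high back rounded tense vowel) are both [−low], [+round], [+back], [+high], so none of the listed features separates them. (They do differ in [tense], which is not among the given features.) Every other pair in the inventory differs on at least one listed feature.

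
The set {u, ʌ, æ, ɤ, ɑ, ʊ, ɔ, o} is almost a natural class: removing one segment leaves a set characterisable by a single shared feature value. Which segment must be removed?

æ

The remaining segments after removing /æ/ share [+back]; /æ/ (low front unrounded vowel) is [−back]. For every other candidate removal, the leftover set fails to share any single feature value that the removed segment lacks.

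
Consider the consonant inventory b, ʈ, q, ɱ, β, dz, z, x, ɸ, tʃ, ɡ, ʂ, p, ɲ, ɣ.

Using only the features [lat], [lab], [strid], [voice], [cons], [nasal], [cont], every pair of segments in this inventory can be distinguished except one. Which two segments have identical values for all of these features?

ʈ, q

/ʈ/ (voiceless retroflex stop) and /q/ (voiceless uvular stop) are both [-lateral], [-labial], [-strident], [-voice], [+consonantal], [-nasal], [-continuant], so none of the listed features separates them. (They do differ in [coronal] and [dorsal], which are not among the given features.) Every other pair in the inventory differs on at least one listed feature.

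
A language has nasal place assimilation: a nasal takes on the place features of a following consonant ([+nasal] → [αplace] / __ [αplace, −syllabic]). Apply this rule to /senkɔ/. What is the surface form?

In /senkɔ/, the nasal /n/ precedes /k/, which is [+dorsal]. The nasal assimilates in place, becoming the [+dorsal] nasal /ŋ/. The surface form is [seŋkɔ].

[seŋkɔ]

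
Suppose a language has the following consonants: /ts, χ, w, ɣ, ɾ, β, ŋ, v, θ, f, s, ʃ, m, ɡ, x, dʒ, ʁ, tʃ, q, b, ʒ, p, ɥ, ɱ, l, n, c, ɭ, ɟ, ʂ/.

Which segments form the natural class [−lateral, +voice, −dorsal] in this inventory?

Eliminate segments failing any feature: /ts, χ, θ, f, s, ʃ, x, tʃ, q, p, c, ʂ/ are [−voice]; /w, ɣ, ŋ, ɡ, ʁ, ɥ, ɟ/ are [+dorsal]; /l, ɭ/ are [+lateral]. The remaining /ɾ, β, v, m, dʒ, b, ʒ, ɱ, n/ satisfy [−lateral], [+voice], [−dorsal].

ɾ, β, v, m, dʒ, b, ʒ, ɱ, n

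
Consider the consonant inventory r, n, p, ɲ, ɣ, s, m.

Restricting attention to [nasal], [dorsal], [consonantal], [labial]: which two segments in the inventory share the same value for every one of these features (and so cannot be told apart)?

s, r

Both /s/ and /r/ are [-nasal], [-dorsal], [+consonantal], [-labial]. Since the list omits [sonorant], [voice] and [strident] — which do distinguish the voiceless alveolar fricative from the alveolar trill — this pair collapses; all other pairs remain distinct.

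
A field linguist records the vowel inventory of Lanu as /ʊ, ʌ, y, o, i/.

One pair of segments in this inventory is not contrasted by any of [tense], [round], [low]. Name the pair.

Both /o/ and /y/ are [+tense], [+round], [-low]. Since the list omits [high] and [back] — which do distinguish the mid back rounded tense vowel from the high front rounded tense vowel — this pair collapses; all other pairs remain distinct.

o, y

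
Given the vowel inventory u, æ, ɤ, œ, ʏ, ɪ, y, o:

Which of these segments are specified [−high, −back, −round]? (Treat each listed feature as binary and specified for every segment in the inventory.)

Eliminate segments failing any feature: /u, ʏ, ɪ, y/ are [+high]; /ɤ, o/ are [+back]; /œ/ is [+round]. The remaining /æ/ satisfy [−high], [−back], [−round].

æ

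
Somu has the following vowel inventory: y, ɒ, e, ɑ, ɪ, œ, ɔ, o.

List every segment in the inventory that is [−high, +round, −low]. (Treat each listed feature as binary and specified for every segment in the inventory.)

œ, ɔ, o

Checking each segment against [−high], [+round], [−low]: /œ/ (mid front rounded lax vowel), /ɔ/ (mid back rounded lax vowel), /o/ (mid back rounded tense vowel) satisfy every feature; every other segment in the inventory fails at least one.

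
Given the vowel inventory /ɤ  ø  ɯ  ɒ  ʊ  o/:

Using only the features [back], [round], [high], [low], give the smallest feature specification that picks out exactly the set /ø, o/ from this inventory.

/ø, o/ are all [-high], [-low], [+round], and no other segment in the inventory matches all three values. Dropping any one of them over-generates: [-low, +round] alone would also admit /ʊ/; [-high, +round] alone would also admit /ɒ/; [-high, -low] alone would also admit /ɤ/. No other combination of two listed features picks out exactly this set either, so fewer than three features will not do.

[-high, -low, +round]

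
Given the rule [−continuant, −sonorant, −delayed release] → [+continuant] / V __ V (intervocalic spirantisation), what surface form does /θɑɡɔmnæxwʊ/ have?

[θɑɣɔmnæxwʊ]

The only segment in the rule's environment that also matches [−continuant, −sonorant, −delayed release] is /ɡ/. Applying [+continuant] turns the voiced velar stop into /ɣ/ (voiced velar fricative), giving [θɑɣɔmnæxwʊ].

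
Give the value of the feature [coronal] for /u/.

[-coronal]

/u/ is the high back rounded tense vowel, hence [-coronal].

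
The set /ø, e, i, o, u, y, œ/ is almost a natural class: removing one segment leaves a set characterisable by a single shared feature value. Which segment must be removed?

[tense] groups all but one: /i, e, ø, u, o, y/ share [+tense] while /œ/ (mid front rounded lax vowel) alone is [−tense]. Removing any other segment would not leave a single-feature class that excludes it.

œ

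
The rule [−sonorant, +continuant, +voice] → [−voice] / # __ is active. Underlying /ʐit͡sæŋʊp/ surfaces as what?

Only the initial segment /ʐ/ is both word-initial and matches the structural description. It is a voiced retroflex fricative, so [−sonorant, +continuant, +voice] holds; changing it to [−voice] with all other features held fixed yields /ʂ/ (voiceless retroflex fricative). No other segment meets both the structural description and the environment, so the output is [ʂit͡sæŋʊp].

[ʂit͡sæŋʊp]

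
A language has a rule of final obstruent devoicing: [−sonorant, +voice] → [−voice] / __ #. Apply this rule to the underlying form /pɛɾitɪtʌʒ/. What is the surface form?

[pɛɾitɪtʌʃ]

Only the final segment /ʒ/ is both word-final and matches the structural description. It is a voiced postalveolar fricative, so [−sonorant, +voice] holds; changing it to [−voice] with all other features held fixed yields /ʃ/ (voiceless postalveolar fricative). No other segment meets both the structural description and the environment, so the output is [pɛɾitɪtʌʃ].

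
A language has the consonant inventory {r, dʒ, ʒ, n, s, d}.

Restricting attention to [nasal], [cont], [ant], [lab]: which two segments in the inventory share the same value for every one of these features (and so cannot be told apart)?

/s/ (voiceless alveolar fricative) and /r/ (alveolar trill) are both [-nasal], [+continuant], [+anterior], [-labial], so none of the listed features separates them. (They do differ in [sonorant], [voice] and [strident], which are not among the given features.) Every other pair in the inventory differs on at least one listed feature.

s, r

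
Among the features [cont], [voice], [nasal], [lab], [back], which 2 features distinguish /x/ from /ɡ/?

The two segments share [−nasal], [−labial], [+back]. The only features from the list on which they differ: /x/ is [−voice] while /ɡ/ is [+voice]; /x/ is [+continuant] while /ɡ/ is [−continuant].

[voice], [continuant]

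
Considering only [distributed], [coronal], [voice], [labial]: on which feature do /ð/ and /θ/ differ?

[voice]

/ð/ (voiced dental fricative) and /θ/ (voiceless dental fricative) agree on [+distributed], [+coronal], [-labial]. They differ on [voice] (/ð/ [+], /θ/ [-]).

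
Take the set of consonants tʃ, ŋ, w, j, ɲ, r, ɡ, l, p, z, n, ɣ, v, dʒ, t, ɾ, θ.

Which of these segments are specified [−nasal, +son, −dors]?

First, the [−nasal] segments are /tʃ, w, j, r, ɡ, l, p, z, ɣ, v, dʒ, t, ɾ, θ/.
Of those, [+sonorant] gives /w, j, r, l, ɾ/.
Among these, [−dorsal] leaves /r, l, ɾ/.

r, l, ɾ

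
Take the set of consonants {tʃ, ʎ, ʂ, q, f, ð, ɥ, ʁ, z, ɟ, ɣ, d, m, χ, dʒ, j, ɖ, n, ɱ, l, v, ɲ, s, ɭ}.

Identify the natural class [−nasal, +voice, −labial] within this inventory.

ʎ, ð, ʁ, z, ɟ, ɣ, d, dʒ, j, ɖ, l, ɭ

Checking each segment against [−nasal], [+voice], [−labial]: /ʎ/ (palatal lateral approximant), /ð/ (voiced dental fricative), /ʁ/ (voiced uvular fricative), /z/ (voiced alveolar fricative), /ɟ/ (voiced palatal stop), /ɣ/ (voiced velar fricative), among others, satisfy every feature; every other segment in the inventory fails at least one.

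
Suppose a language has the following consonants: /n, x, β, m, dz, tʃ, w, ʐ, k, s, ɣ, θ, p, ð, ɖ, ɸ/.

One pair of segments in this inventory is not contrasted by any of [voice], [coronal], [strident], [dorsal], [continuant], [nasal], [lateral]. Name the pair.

Both /ɣ/ and /w/ are [+voice], [-coronal], [-strident], [+dorsal], [+continuant], [-nasal], [-lateral]. Since the list omits [sonorant], [labial] and [round] — which do distinguish the voiced velar fricative from the labial-velar glide — this pair collapses; all other pairs remain distinct.

ɣ, w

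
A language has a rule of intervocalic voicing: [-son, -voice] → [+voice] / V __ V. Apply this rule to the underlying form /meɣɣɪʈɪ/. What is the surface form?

Only /ʈ/ occurs between two vowels (/ɪ/ __ /ɪ/) and matches the structural description. It is a voiceless retroflex stop, so [-son, -voice] holds; changing it to [+voice] with all other features held fixed yields /ɖ/ (voiced retroflex stop). No other segment meets both the structural description and the environment, so the output is [meɣɣɪɖɪ].

[meɣɣɪɖɪ]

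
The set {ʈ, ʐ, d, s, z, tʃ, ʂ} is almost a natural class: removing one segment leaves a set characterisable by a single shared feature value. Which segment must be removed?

[distributed] groups all but one: /z, d, s, ʂ, ʈ, ʐ/ share [-distributed] while /tʃ/ (voiceless postalveolar affricate) alone is [+distributed]. Removing any other segment would not leave a single-feature class that excludes it.

tʃ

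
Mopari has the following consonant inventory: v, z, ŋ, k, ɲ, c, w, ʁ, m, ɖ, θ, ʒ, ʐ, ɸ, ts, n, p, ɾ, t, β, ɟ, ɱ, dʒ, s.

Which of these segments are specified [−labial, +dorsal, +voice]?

Checking each segment against [−labial], [+dorsal], [+voice]: /ŋ/ (velar nasal), /ɲ/ (palatal nasal), /ʁ/ (voiced uvular fricative), /ɟ/ (voiced palatal stop) satisfy every feature; every other segment in the inventory fails at least one.

ŋ, ɲ, ʁ, ɟ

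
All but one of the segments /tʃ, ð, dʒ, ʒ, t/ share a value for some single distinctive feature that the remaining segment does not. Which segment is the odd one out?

t

/ʒ, dʒ, tʃ, ð/ are all [+distributed], but /t/ (voiceless alveolar stop) is [−distributed]. No other single segment can be removed to leave a set sharing one feature value that the removed segment lacks, so /t/ is the odd one out.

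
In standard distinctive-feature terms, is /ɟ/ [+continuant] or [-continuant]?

[-continuant]

As the voiced palatal stop, /ɟ/ is [-continuant].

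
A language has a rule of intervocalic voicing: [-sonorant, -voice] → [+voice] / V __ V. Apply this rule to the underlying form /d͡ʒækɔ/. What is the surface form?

The only segment in the rule's environment that also matches [-sonorant, -voice] is /k/. Applying [+voice] turns the voiceless velar stop into /ɡ/ (voiced velar stop), giving [d͡ʒæɡɔ].

[d͡ʒæɡɔ]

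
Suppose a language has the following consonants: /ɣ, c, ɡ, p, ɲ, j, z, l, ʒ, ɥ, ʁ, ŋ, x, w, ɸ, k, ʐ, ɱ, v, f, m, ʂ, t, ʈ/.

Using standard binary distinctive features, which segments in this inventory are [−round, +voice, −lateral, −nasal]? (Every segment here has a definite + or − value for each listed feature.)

Eliminate segments failing any feature: /c, p, x, ɸ, k, f, ʂ, t, ʈ/ are [−voice]; /ɲ, ŋ, ɱ, m/ are [+nasal]; /l/ is [+lateral]; /ɥ, w/ are [+round]. The remaining /ɣ, ɡ, j, z, ʒ, ʁ, ʐ, v/ satisfy [−round], [+voice], [−lateral], [−nasal].

ɣ, ɡ, j, z, ʒ, ʁ, ʐ, v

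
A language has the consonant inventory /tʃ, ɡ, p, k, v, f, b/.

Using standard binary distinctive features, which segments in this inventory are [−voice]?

tʃ, p, k, f

The [−voice] segments here are /tʃ, p, k, f/; the remaining /ɡ, v, b/ are [+voice].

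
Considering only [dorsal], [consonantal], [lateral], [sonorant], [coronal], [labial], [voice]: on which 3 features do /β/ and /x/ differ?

/β/ (voiced bilabial fricative) and /x/ (voiceless velar fricative) agree on [+consonantal], [−lateral], [−sonorant], [−coronal]. They differ on [voice] (/β/ [+], /x/ [−]), [labial] (/β/ [+], /x/ [−]), [dorsal] (/β/ [−], /x/ [+]).

[voice], [labial], [dorsal]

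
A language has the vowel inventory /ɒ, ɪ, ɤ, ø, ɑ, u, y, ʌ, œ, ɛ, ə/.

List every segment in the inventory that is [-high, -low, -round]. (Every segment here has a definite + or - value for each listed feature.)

Checking each segment against [-high], [-low], [-round]: /ɤ/ (mid back unrounded tense vowel), /ʌ/ (mid back unrounded lax vowel), /ɛ/ (mid front unrounded lax vowel), /ə/ (mid central vowel (schwa)) satisfy every feature; every other segment in the inventory fails at least one.

ɤ, ʌ, ɛ, ə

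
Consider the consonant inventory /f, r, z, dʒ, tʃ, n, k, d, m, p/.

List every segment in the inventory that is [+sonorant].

r, n, m

The [+sonorant] segments here are /r, n, m/; the remaining /f, z, dʒ, tʃ, k, d, p/ are [−sonorant].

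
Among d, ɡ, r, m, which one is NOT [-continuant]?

r

/r/ is the alveolar trill, which is [+continuant]; the rest — /d, ɡ, m/ — are [-continuant].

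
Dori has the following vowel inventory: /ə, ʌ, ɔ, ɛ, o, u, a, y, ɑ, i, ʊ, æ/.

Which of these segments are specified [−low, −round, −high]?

ə, ʌ, ɛ

Among the inventory, the [−low] segments are /ə, ʌ, ɔ, ɛ, o, u, y, i, ʊ/.
Among these, [−round] gives /ə, ʌ, ɛ, i/.
Of those, [−high] leaves /ə, ʌ, ɛ/.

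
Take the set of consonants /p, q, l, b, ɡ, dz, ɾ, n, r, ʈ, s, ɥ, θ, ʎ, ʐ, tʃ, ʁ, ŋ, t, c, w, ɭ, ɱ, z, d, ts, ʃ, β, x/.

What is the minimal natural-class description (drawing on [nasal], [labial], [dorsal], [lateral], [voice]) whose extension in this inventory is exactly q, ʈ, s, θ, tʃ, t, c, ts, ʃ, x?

/q, ʈ, s, θ, tʃ, t, c, ts, ʃ, x/ are all [-voice], [-labial], and no other segment in the inventory matches both values. Dropping any one of them over-generates: [-labial] alone would also admit /l, ɡ, dz, ɾ, …/; [-voice] alone would also admit /p/. No other single listed feature picks out exactly this set either, so fewer than two features will not do.

[-voice, -labial]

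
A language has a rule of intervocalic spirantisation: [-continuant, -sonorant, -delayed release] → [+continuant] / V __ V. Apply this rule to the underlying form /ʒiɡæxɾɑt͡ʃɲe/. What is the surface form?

The only segment in the rule's environment that also matches [-continuant, -sonorant, -delayed release] is /ɡ/. Applying [+continuant] turns the voiced velar stop into /ɣ/ (voiced velar fricative), giving [ʒiɣæxɾɑt͡ʃɲe].

[ʒiɣæxɾɑt͡ʃɲe]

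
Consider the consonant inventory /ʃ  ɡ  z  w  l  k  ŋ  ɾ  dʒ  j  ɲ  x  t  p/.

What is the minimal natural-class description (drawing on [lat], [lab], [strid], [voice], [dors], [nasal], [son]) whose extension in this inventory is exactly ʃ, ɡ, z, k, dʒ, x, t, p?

[−son]

/ʃ, ɡ, z, k, dʒ, x, t, p/ are exactly the [−sonorant] segments in the inventory, so a single feature suffices.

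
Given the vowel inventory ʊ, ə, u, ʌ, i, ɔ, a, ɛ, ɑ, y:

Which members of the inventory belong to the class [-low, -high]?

The [-low] segments are /ʊ, ə, u, ʌ, i, ɔ, ɛ, y/.
Of those, [-high] leaves /ə, ʌ, ɔ, ɛ/.

ə, ʌ, ɔ, ɛ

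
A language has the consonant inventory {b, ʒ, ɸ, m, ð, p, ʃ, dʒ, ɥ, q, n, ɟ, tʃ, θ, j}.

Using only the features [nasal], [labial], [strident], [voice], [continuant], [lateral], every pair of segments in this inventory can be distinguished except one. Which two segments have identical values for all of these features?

On the given features, /j/ and /ð/ have an identical profile: [−nasal], [−labial], [−strident], [+voice], [+continuant], [−lateral]. No other two segments in the inventory coincide on all 6 features. (They do differ in [sonorant] and [dorsal], which are not among the given features.)

j, ð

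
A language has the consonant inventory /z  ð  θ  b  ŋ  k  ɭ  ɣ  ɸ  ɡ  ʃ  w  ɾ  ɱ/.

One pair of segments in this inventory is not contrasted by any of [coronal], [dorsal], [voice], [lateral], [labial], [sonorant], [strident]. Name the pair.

ɡ, ɣ

/ɡ/ (voiced velar stop) and /ɣ/ (voiced velar fricative) are both [−coronal], [+dorsal], [+voice], [−lateral], [−labial], [−sonorant], [−strident], so none of the listed features separates them. (They do differ in [continuant], which is not among the given features.) Every other pair in the inventory differs on at least one listed feature.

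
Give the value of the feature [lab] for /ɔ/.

[+labial]

As the mid back rounded lax vowel, /ɔ/ is [+labial].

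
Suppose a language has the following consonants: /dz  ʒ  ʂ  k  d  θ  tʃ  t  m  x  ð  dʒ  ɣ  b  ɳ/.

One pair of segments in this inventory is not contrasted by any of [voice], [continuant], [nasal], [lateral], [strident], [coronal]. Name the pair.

dz, dʒ

/dz/ (voiced alveolar affricate) and /dʒ/ (voiced postalveolar affricate) are both [+voice], [−continuant], [−nasal], [−lateral], [+strident], [+coronal], so none of the listed features separates them. (They do differ in [anterior] and [distributed], which are not among the given features.) Every other pair in the inventory differs on at least one listed feature.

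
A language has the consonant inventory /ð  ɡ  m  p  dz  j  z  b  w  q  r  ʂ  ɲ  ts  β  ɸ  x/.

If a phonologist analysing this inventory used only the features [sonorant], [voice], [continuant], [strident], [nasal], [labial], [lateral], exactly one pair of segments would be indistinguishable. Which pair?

Both /r/ and /j/ are [+sonorant], [+voice], [+continuant], [-strident], [-nasal], [-labial], [-lateral]. Since the list omits [dorsal] — which does distinguish the alveolar trill from the palatal glide — this pair collapses; all other pairs remain distinct.

r, j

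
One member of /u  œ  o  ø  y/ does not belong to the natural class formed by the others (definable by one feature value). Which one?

œ

/u, ø, y, o/ are all [+tense], but /œ/ (mid front rounded lax vowel) is [−tense]. No other single segment can be removed to leave a set sharing one feature value that the removed segment lacks, so /œ/ is the odd one out.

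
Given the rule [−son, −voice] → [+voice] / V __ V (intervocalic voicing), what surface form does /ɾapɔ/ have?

[ɾabɔ]

The only segment in the rule's environment that also matches [−son, −voice] is /p/. Applying [+voice] turns the voiceless bilabial stop into /b/ (voiced bilabial stop), giving [ɾabɔ].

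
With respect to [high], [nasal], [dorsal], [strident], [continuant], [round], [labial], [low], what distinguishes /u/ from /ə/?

The two segments share [-nasal], [+dorsal], [-strident], [+continuant], [-low]. The only features from the list on which they differ: /u/ is [+labial] while /ə/ is [-labial]; /u/ is [+round] while /ə/ is [-round]; /u/ is [+high] while /ə/ is [-high].

[labial], [round], [high]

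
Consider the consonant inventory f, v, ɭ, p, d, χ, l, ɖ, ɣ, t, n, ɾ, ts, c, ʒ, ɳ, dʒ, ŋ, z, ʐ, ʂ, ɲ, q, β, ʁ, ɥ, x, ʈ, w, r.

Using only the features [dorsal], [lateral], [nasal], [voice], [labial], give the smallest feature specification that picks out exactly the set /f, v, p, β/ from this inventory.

[+labial, -dorsal]

/f, v, p, β/ are all [+labial], [-dorsal], and no other segment in the inventory matches both values. Dropping any one of them over-generates: [-dorsal] alone would also admit /ɭ, d, l, ɖ, …/; [+labial] alone would also admit /ɥ, w/. No other single listed feature picks out exactly this set either, so fewer than two features will not do.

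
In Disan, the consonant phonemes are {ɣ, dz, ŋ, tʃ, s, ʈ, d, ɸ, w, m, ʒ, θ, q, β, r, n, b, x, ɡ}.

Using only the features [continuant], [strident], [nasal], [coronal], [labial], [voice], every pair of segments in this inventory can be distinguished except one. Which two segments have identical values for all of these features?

β, w

/β/ (voiced bilabial fricative) and /w/ (labial-velar glide) are both [+continuant], [−strident], [−nasal], [−coronal], [+labial], [+voice], so none of the listed features separates them. (They do differ in [sonorant], [round] and [dorsal], which are not among the given features.) Every other pair in the inventory differs on at least one listed feature.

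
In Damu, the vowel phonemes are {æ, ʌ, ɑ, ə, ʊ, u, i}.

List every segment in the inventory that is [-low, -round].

ʌ, ə, i

Eliminate segments failing any feature: /æ, ɑ/ are [+low]; /ʊ, u/ are [+round]. The remaining /ʌ, ə, i/ satisfy [-low], [-round].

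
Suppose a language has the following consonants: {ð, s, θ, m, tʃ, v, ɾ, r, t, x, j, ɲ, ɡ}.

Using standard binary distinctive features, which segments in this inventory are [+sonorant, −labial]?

The [+sonorant] segments are /m, ɾ, r, j, ɲ/.
Among these, [−labial] leaves /ɾ, r, j, ɲ/.

ɾ, r, j, ɲ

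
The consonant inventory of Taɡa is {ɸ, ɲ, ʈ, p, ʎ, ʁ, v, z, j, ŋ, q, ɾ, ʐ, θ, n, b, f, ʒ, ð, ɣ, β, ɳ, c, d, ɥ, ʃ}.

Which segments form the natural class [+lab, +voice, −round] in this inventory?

Eliminate segments failing any feature: /ɸ, p, f/ are [−voice]; /ɲ, ʈ, ʎ, ʁ, z, j, ŋ, q, ɾ, ʐ, θ, n, ʒ, ð, ɣ, ɳ, c, d, ʃ/ are [−labial]; /ɥ/ is [+round]. The remaining /v, b, β/ satisfy [+labial], [+voice], [−round].

v, b, β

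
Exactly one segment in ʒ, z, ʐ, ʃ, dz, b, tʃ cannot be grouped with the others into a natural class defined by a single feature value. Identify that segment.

/dz, z, ʃ, tʃ, ʐ, ʒ/ are all [+strident], but /b/ (voiced bilabial stop) is [−strident]. No other single segment can be removed to leave a set sharing one feature value that the removed segment lacks, so /b/ is the odd one out.

b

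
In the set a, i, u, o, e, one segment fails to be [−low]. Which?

/a/ is the low unrounded vowel, which is [+low]; the rest — /u, o, e, i/ — are [−low].

a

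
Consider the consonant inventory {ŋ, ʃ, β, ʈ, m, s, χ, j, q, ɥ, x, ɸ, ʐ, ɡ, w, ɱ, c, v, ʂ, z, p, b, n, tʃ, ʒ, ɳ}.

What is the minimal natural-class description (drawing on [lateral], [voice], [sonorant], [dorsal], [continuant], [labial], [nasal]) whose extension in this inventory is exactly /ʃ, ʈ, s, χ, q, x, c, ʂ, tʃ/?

[-voice, -labial]

Every target segment is [-voice], [-labial]; each remaining inventory member fails at least one of these. Each conjunct is needed — [-labial] alone would also admit /ŋ, j, ʐ, ɡ, …/; [-voice] alone would also admit /ɸ, p/ — and no other single listed feature has exactly this extension, so two is the minimum.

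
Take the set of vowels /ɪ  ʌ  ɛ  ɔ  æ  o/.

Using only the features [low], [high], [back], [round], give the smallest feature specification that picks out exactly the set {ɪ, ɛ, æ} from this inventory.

[−back]

The target set is precisely the extension of [−back] in this inventory.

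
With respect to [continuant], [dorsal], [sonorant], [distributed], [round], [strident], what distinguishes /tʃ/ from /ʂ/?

[continuant], [distributed]

The two segments share [−dorsal], [−sonorant], [−round], [+strident]. The only features from the list on which they differ: /tʃ/ is [−continuant] while /ʂ/ is [+continuant]; /tʃ/ is [+distributed] while /ʂ/ is [−distributed].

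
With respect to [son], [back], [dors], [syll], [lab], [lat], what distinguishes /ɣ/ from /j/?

/ɣ/ (voiced velar fricative) and /j/ (palatal glide) agree on [+dorsal], [−syllabic], [−labial], [−lateral]. They differ on [sonorant] (/ɣ/ [−], /j/ [+]), [back] (/ɣ/ [+], /j/ [−]).

[sonorant], [back]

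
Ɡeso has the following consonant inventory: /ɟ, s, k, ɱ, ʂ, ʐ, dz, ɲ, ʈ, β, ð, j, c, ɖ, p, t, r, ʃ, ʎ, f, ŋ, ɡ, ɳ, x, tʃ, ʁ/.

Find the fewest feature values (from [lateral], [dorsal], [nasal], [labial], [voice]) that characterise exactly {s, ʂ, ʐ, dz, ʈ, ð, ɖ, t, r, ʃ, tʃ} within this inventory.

[−nasal, −labial, −dorsal]

Every target segment is [−nasal], [−labial], [−dorsal]; each remaining inventory member fails at least one of these. Each conjunct is needed — [−labial, −dorsal] alone would also admit /ɳ/; [−nasal, −dorsal] alone would also admit /β, p, f/; [−nasal, −labial] alone would also admit /ɟ, k, j, c, …/ — and no other combination of two listed features has exactly this extension, so three is the minimum.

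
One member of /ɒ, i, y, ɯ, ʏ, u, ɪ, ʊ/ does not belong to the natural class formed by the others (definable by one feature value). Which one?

ɒ

[high] (equivalently [low]) groups all but one: /ʊ, u, y, ɪ, ʏ, ɯ, i/ share [+high] while /ɒ/ (low back rounded vowel) alone is [-high]. Removing any other segment would not leave a single-feature class that excludes it.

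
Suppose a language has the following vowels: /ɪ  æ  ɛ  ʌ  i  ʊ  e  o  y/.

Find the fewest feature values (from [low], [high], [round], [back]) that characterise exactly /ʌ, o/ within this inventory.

[−high, +back]

The class [−high], [+back] has exactly /ʌ, o/ as its extension in this inventory. No smaller conjunction from the listed features achieves this: [+back] alone would also admit /ʊ/; [−high] alone would also admit /æ, ɛ, e/; and checking the remaining single features turns up none with this extension.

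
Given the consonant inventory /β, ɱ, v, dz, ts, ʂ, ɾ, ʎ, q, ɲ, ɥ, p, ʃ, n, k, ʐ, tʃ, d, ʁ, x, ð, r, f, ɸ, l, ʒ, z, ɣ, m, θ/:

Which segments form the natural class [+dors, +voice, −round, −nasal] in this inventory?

ʎ, ʁ, ɣ

Eliminate segments failing any feature: /β, ɱ, v, dz, ts, ʂ, ɾ, p, ʃ, n, ʐ, tʃ, d, ð, r, f, ɸ, l, ʒ, z, m, θ/ are [−dorsal]; /q, k, x/ are [−voice]; /ɲ/ is [+nasal]; /ɥ/ is [+round]. The remaining /ʎ, ʁ, ɣ/ satisfy [+dorsal], [+voice], [−round], [−nasal].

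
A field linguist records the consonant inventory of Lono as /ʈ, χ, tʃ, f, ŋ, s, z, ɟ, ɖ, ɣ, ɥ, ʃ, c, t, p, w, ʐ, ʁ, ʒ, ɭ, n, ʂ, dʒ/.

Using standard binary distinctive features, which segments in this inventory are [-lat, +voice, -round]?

Eliminate segments failing any feature: /ʈ, χ, tʃ, f, s, ʃ, c, t, p, ʂ/ are [-voice]; /ɥ, w/ are [+round]; /ɭ/ is [+lateral]. The remaining /ŋ, z, ɟ, ɖ, ɣ, ʐ, ʁ, ʒ, n, dʒ/ satisfy [-lateral], [+voice], [-round].

ŋ, z, ɟ, ɖ, ɣ, ʐ, ʁ, ʒ, n, dʒ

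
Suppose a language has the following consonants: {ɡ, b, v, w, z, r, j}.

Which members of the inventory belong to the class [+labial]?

The feature [labial] marks segments articulated with one or both lips. In this inventory /b, v, w/ have that property, so they are [+labial]; /ɡ, z, r, j/ are [−labial].

b, v, w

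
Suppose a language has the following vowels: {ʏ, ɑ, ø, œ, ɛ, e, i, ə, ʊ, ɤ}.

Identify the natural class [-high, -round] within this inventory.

Checking each segment against [-high], [-round]: /ɑ/ (low back unrounded vowel), /ɛ/ (mid front unrounded lax vowel), /e/ (mid front unrounded tense vowel), /ə/ (mid central vowel (schwa)), /ɤ/ (mid back unrounded tense vowel) satisfy every feature; every other segment in the inventory fails at least one.

ɑ, ɛ, e, ə, ɤ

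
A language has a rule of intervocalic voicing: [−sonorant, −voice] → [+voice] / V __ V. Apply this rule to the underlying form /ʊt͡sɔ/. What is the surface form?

Only /t͡s/ occurs between two vowels (/ʊ/ __ /ɔ/) and matches the structural description. It is a voiceless alveolar affricate, so [−sonorant, −voice] holds; changing it to [+voice] with all other features held fixed yields /d͡z/ (voiced alveolar affricate). No other segment meets both the structural description and the environment, so the output is [ʊd͡zɔ].

[ʊd͡zɔ]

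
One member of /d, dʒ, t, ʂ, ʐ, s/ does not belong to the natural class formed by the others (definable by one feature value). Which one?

dʒ

[distributed] groups all but one: /t, ʐ, s, ʂ, d/ share [-distributed] while /dʒ/ (voiced postalveolar affricate) alone is [+distributed]. Removing any other segment would not leave a single-feature class that excludes it.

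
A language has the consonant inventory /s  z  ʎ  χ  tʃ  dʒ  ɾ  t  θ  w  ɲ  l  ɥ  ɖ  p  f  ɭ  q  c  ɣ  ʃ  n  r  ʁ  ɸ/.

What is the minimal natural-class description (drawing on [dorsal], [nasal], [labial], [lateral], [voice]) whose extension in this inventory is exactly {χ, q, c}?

The class [-voice], [+dorsal] has exactly /χ, q, c/ as its extension in this inventory. No smaller conjunction from the listed features achieves this: [+dorsal] alone would also admit /ʎ, w, ɲ, ɥ, …/; [-voice] alone would also admit /s, tʃ, t, θ, …/; and checking the remaining single features turns up none with this extension.

[-voice, +dorsal]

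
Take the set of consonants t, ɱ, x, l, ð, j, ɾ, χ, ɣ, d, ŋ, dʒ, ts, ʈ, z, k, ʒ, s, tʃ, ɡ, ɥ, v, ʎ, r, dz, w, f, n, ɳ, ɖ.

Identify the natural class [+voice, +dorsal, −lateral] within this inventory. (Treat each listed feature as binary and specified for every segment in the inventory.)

Checking each segment against [+voice], [+dorsal], [−lateral]: /j/ (palatal glide), /ɣ/ (voiced velar fricative), /ŋ/ (velar nasal), /ɡ/ (voiced velar stop), /ɥ/ (labial-palatal glide), /w/ (labial-velar glide) satisfy every feature; every other segment in the inventory fails at least one.

j, ɣ, ŋ, ɡ, ɥ, w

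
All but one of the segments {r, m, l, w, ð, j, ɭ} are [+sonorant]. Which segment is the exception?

ð

Every segment except /ð/ is [+sonorant]. /ð/ (voiced dental fricative) is [-sonorant], so it is the exception.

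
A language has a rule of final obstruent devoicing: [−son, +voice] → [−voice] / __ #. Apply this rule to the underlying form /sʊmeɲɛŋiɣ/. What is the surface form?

[sʊmeɲɛŋix]

Only the final segment /ɣ/ is both word-final and matches the structural description. It is a voiced velar fricative, so [−son, +voice] holds; changing it to [−voice] with all other features held fixed yields /x/ (voiceless velar fricative). No other segment meets both the structural description and the environment, so the output is [sʊmeɲɛŋix].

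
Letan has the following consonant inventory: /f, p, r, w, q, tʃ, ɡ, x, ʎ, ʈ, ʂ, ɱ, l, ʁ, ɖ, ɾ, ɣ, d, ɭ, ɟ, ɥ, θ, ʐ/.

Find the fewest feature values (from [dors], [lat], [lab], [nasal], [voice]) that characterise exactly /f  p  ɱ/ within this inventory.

The class [+labial], [-dorsal] has exactly /f, p, ɱ/ as its extension in this inventory. No smaller conjunction from the listed features achieves this: [-dorsal] alone would also admit /r, tʃ, ʈ, ʂ, …/; [+labial] alone would also admit /w, ɥ/; and checking the remaining single features turns up none with this extension.

[+lab, -dors]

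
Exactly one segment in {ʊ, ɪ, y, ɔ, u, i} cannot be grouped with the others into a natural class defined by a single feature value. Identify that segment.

/u, ʊ, i, y, ɪ/ are all [+high], but /ɔ/ (mid back rounded lax vowel) is [-high]. No other single segment can be removed to leave a set sharing one feature value that the removed segment lacks, so /ɔ/ is the odd one out.

ɔ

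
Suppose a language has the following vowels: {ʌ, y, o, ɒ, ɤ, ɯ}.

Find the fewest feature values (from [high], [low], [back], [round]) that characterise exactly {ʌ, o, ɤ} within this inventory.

/ʌ, o, ɤ/ are all [-high], [-low], and no other segment in the inventory matches both values. Dropping any one of them over-generates: [-low] alone would also admit /y, ɯ/; [-high] alone would also admit /ɒ/. No other single listed feature picks out exactly this set either, so fewer than two features will not do.

[-high, -low]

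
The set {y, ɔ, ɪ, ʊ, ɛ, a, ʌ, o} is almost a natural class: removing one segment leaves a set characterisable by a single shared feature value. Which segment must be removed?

[low] groups all but one: /o, ɪ, ʊ, ɛ, y, ɔ, ʌ/ share [-low] while /a/ (low unrounded vowel) alone is [+low]. Removing any other segment would not leave a single-feature class that excludes it.

a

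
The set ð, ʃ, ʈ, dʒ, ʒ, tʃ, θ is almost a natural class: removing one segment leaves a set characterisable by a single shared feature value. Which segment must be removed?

ʈ

The remaining segments after removing /ʈ/ share [+distributed]; /ʈ/ (voiceless retroflex stop) is [−distributed]. For every other candidate removal, the leftover set fails to share any single feature value that the removed segment lacks.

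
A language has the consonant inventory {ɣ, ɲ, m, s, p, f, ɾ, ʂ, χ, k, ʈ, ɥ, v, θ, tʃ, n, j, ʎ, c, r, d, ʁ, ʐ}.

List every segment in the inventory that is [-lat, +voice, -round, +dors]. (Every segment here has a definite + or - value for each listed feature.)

Checking each segment against [-lateral], [+voice], [-round], [+dorsal]: /ɣ/ (voiced velar fricative), /ɲ/ (palatal nasal), /j/ (palatal glide), /ʁ/ (voiced uvular fricative) satisfy every feature; every other segment in the inventory fails at least one.

ɣ, ɲ, j, ʁ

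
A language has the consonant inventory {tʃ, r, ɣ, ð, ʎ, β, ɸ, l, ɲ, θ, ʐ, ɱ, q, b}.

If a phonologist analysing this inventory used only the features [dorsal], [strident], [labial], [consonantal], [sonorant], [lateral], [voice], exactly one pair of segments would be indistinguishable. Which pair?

Both /β/ and /b/ are [−dorsal], [−strident], [+labial], [+consonantal], [−sonorant], [−lateral], [+voice]. Since the list omits [continuant] — which does distinguish the voiced bilabial fricative from the voiced bilabial stop — this pair collapses; all other pairs remain distinct.

β, b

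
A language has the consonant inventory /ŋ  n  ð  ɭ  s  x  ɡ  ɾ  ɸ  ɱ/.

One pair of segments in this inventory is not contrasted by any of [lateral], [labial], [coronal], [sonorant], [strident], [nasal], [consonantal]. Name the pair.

x, ɡ

On the given features, /x/ and /ɡ/ have an identical profile: [−lateral], [−labial], [−coronal], [−sonorant], [−strident], [−nasal], [+consonantal]. No other two segments in the inventory coincide on all 7 features. (They do differ in [voice] and [continuant], which are not among the given features.)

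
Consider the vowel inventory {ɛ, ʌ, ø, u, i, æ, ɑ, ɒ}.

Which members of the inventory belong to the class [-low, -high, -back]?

ɛ, ø

First, the [-low] segments are /ɛ, ʌ, ø, u, i/.
Among these, [-high] gives /ɛ, ʌ, ø/.
Then [-back] leaves /ɛ, ø/.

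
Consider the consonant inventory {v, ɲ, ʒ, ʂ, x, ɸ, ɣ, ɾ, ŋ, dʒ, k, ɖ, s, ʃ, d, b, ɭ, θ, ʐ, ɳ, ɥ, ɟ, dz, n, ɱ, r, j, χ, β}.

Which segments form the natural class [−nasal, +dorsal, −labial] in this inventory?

x, ɣ, k, ɟ, j, χ

Checking each segment against [−nasal], [+dorsal], [−labial]: /x/ (voiceless velar fricative), /ɣ/ (voiced velar fricative), /k/ (voiceless velar stop), /ɟ/ (voiced palatal stop), /j/ (palatal glide), /χ/ (voiceless uvular fricative) satisfy every feature; every other segment in the inventory fails at least one.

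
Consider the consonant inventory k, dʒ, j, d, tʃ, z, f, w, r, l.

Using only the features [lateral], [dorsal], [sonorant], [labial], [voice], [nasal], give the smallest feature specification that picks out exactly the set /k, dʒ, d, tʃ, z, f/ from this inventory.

The target set is precisely the extension of [-sonorant] in this inventory.

[-sonorant]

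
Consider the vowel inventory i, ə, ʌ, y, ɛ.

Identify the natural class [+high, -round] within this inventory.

i

Eliminate segments failing any feature: /ə, ʌ, ɛ/ are [-high]; /y/ is [+round]. The remaining /i/ satisfy [+high], [-round].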